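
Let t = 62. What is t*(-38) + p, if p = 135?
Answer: -2221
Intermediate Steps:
t*(-38) + p = 62*(-38) + 135 = -2356 + 135 = -2221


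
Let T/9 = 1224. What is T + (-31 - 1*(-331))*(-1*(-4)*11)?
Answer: 24216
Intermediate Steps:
T = 11016 (T = 9*1224 = 11016)
T + (-31 - 1*(-331))*(-1*(-4)*11) = 11016 + (-31 - 1*(-331))*(-1*(-4)*11) = 11016 + (-31 + 331)*(4*11) = 11016 + 300*44 = 11016 + 13200 = 24216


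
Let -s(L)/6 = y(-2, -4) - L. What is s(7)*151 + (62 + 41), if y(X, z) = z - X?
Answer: 8257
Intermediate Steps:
s(L) = 12 + 6*L (s(L) = -6*((-4 - 1*(-2)) - L) = -6*((-4 + 2) - L) = -6*(-2 - L) = 12 + 6*L)
s(7)*151 + (62 + 41) = (12 + 6*7)*151 + (62 + 41) = (12 + 42)*151 + 103 = 54*151 + 103 = 8154 + 103 = 8257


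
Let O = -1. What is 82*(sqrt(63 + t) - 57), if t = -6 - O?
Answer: -4674 + 82*sqrt(58) ≈ -4049.5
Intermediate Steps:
t = -5 (t = -6 - 1*(-1) = -6 + 1 = -5)
82*(sqrt(63 + t) - 57) = 82*(sqrt(63 - 5) - 57) = 82*(sqrt(58) - 57) = 82*(-57 + sqrt(58)) = -4674 + 82*sqrt(58)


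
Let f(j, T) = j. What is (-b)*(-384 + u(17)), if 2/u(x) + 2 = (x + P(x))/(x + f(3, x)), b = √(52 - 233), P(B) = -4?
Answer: 10408*I*√181/27 ≈ 5186.1*I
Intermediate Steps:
b = I*√181 (b = √(-181) = I*√181 ≈ 13.454*I)
u(x) = 2/(-2 + (-4 + x)/(3 + x)) (u(x) = 2/(-2 + (x - 4)/(x + 3)) = 2/(-2 + (-4 + x)/(3 + x)))
(-b)*(-384 + u(17)) = (-I*√181)*(-384 + 2*(-3 - 1*17)/(10 + 17)) = (-I*√181)*(-384 + 2*(-3 - 17)/27) = (-I*√181)*(-384 + 2*(1/27)*(-20)) = (-I*√181)*(-384 - 40/27) = -I*√181*(-10408/27) = 10408*I*√181/27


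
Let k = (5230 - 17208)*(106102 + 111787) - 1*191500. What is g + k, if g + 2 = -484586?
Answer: -2610550530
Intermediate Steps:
g = -484588 (g = -2 - 484586 = -484588)
k = -2610065942 (k = -11978*217889 - 191500 = -2609874442 - 191500 = -2610065942)
g + k = -484588 - 2610065942 = -2610550530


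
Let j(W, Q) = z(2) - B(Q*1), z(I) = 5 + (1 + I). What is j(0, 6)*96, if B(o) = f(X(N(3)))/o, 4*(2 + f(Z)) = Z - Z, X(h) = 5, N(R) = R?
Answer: 800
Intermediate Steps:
f(Z) = -2 (f(Z) = -2 + (Z - Z)/4 = -2 + (¼)*0 = -2 + 0 = -2)
B(o) = -2/o
z(I) = 6 + I
j(W, Q) = 8 + 2/Q (j(W, Q) = (6 + 2) - (-2)/(Q*1) = 8 - (-2)/Q = 8 + 2/Q)
j(0, 6)*96 = (8 + 2/6)*96 = (8 + 2*(⅙))*96 = (8 + ⅓)*96 = (25/3)*96 = 800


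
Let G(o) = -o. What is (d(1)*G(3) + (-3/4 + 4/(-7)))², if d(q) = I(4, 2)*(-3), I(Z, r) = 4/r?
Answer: 218089/784 ≈ 278.17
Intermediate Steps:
d(q) = -6 (d(q) = (4/2)*(-3) = (4*(½))*(-3) = 2*(-3) = -6)
(d(1)*G(3) + (-3/4 + 4/(-7)))² = (-(-6)*3 + (-3/4 + 4/(-7)))² = (-6*(-3) + (-3*¼ + 4*(-⅐)))² = (18 + (-¾ - 4/7))² = (18 - 37/28)² = (467/28)² = 218089/784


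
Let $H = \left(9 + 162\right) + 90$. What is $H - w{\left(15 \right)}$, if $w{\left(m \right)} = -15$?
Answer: $276$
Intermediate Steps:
$H = 261$ ($H = 171 + 90 = 261$)
$H - w{\left(15 \right)} = 261 - -15 = 261 + 15 = 276$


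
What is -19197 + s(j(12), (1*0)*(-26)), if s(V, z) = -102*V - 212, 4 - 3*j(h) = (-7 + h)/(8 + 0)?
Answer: -78095/4 ≈ -19524.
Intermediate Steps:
j(h) = 13/8 - h/24 (j(h) = 4/3 - (-7 + h)/(3*(8 + 0)) = 4/3 - (-7 + h)/(3*8) = 4/3 - (-7/8 + h/8)/3 = 4/3 + (7/24 - h/24) = 13/8 - h/24)
s(V, z) = -212 - 102*V
-19197 + s(j(12), (1*0)*(-26)) = -19197 + (-212 - 102*(13/8 - 1/24*12)) = -19197 + (-212 - 102*(13/8 - ½)) = -19197 + (-212 - 102*9/8) = -19197 + (-212 - 459/4) = -19197 - 1307/4 = -78095/4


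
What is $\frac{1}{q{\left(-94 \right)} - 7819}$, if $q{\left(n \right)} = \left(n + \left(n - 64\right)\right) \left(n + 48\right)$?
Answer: $\frac{1}{3773} \approx 0.00026504$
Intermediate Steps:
$q{\left(n \right)} = \left(-64 + 2 n\right) \left(48 + n\right)$ ($q{\left(n \right)} = \left(n + \left(-64 + n\right)\right) \left(48 + n\right) = \left(-64 + 2 n\right) \left(48 + n\right)$)
$\frac{1}{q{\left(-94 \right)} - 7819} = \frac{1}{\left(-3072 + 2 \left(-94\right)^{2} + 32 \left(-94\right)\right) - 7819} = \frac{1}{\left(-3072 + 2 \cdot 8836 - 3008\right) - 7819} = \frac{1}{\left(-3072 + 17672 - 3008\right) - 7819} = \frac{1}{11592 - 7819} = \frac{1}{3773}$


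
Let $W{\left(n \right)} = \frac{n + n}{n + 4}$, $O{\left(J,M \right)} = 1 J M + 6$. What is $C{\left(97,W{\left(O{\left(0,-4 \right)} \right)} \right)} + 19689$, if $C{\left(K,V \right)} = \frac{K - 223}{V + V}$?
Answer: $\frac{39273}{2} \approx 19637.0$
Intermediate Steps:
$O{\left(J,M \right)} = 6 + J M$ ($O{\left(J,M \right)} = J M + 6 = 6 + J M$)
$W{\left(n \right)} = \frac{2 n}{4 + n}$
$C{\left(K,V \right)} = \frac{-223 + K}{2 V}$
$C{\left(97,W{\left(O{\left(0,-4 \right)} \right)} \right)} + 19689 = \frac{-223 + 97}{2 \frac{2 \left(6 + 0 \left(-4\right)\right)}{4 + \left(6 + 0 \left(-4\right)\right)}} + 19689 = \frac{1}{2} \frac{1}{2 \left(6 + 0\right) \frac{1}{4 + \left(6 + 0\right)}} \left(-126\right) + 19689 = \frac{1}{2} \frac{1}{2 \cdot 6 \frac{1}{4 + 6}} \left(-126\right) + 19689 = \frac{1}{2} \frac{1}{2 \cdot 6 \cdot \frac{1}{10}} \left(-126\right) + 19689 = \frac{1}{2} \frac{1}{\frac{6}{5}} \left(-126\right) + 19689 = \frac{1}{2} \cdot \frac{5}{6} \left(-126\right) + 19689 = - \frac{105}{2} + 19689 = \frac{39273}{2}$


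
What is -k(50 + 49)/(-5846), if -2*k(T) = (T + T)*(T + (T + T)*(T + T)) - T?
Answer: -98505/148 ≈ -665.57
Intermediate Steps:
k(T) = T/2 - T*(T + 4*T²) (k(T) = -((T + T)*(T + (T + T)*(T + T)) - T)/2 = -((2*T)*(T + (2*T)*(2*T)) - T)/2 = -((2*T)*(T + 4*T²) - T)/2 = -(2*T*(T + 4*T²) - T)/2 = -(-T + 2*T*(T + 4*T²))/2 = T/2 - T*(T + 4*T²))
-k(50 + 49)/(-5846) = -(50 + 49)*(½ - (50 + 49) - 4*(50 + 49)²)/(-5846) = -99*(½ - 1*99 - 4*99²)*(-1)/5846 = -99*(½ - 99 - 4*9801)*(-1)/5846 = -99*(½ - 99 - 39204)*(-1)/5846 = -99*(-78605/2)*(-1)/5846 = -(-7781895)*(-1)/(2*5846) = -1*98505/148 = -98505/148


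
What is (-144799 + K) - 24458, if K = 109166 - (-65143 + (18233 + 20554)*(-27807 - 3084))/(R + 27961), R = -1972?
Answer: -363470639/25989 ≈ -13986.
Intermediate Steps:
K = 4035349534/25989 (K = 109166 - (-65143 + (18233 + 20554)*(-27807 - 3084))/(-1972 + 27961) = 109166 - (-65143 + 38787*(-30891))/25989 = 109166 - (-65143 - 1198169217)/25989 = 109166 - (-1198234360)/25989 = 109166 - 1*(-1198234360/25989) = 109166 + 1198234360/25989 = 4035349534/25989 ≈ 1.5527e+5)
(-144799 + K) - 24458 = (-144799 + 4035349534/25989) - 24458 = 272168323/25989 - 24458 = -363470639/25989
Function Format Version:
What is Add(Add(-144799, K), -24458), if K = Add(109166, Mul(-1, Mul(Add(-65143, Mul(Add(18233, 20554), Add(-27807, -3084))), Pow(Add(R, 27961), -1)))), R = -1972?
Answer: Rational(-363470639, 25989) ≈ -13986.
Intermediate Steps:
K = Rational(4035349534, 25989) (K = Add(109166, Mul(-1, Mul(Add(-65143, Mul(Add(18233, 20554), Add(-27807, -3084))), Pow(Add(-1972, 27961), -1)))) = Add(109166, Mul(-1, Mul(Add(-65143, Mul(38787, -30891)), Pow(25989, -1)))) = Add(109166, Mul(-1, Mul(Add(-65143, -1198169217), Rational(1, 25989)))) = Add(109166, Mul(-1, Mul(-1198234360, Rational(1, 25989)))) = Add(109166, Mul(-1, Rational(-1198234360, 25989))) = Add(109166, Rational(1198234360, 25989)) = Rational(4035349534, 25989) ≈ 1.5527e+5)
Add(Add(-144799, K), -24458) = Add(Add(-144799, Rational(4035349534, 25989)), -24458) = Add(Rational(272168323, 25989), -24458) = Rational(-363470639, 25989)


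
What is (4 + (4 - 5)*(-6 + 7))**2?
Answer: 9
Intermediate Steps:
(4 + (4 - 5)*(-6 + 7))**2 = (4 - 1*1)**2 = (4 - 1)**2 = 3**2 = 9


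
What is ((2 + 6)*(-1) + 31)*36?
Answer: 828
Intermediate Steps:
((2 + 6)*(-1) + 31)*36 = (8*(-1) + 31)*36 = (-8 + 31)*36 = 23*36 = 828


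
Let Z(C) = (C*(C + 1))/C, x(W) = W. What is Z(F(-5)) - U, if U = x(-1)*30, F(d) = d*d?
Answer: 56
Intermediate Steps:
F(d) = d**2
Z(C) = 1 + C (Z(C) = (C*(1 + C))/C = 1 + C)
U = -30 (U = -1*30 = -30)
Z(F(-5)) - U = (1 + (-5)**2) - 1*(-30) = (1 + 25) + 30 = 26 + 30 = 56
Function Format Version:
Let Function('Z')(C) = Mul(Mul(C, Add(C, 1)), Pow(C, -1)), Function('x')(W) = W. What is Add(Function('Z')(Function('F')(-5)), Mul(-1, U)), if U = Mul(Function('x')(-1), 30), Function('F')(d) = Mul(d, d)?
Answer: 56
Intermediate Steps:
Function('F')(d) = Pow(d, 2)
Function('Z')(C) = Add(1, C) (Function('Z')(C) = Mul(Mul(C, Add(1, C)), Pow(C, -1)) = Add(1, C))
U = -30 (U = Mul(-1, 30) = -30)
Add(Function('Z')(Function('F')(-5)), Mul(-1, U)) = Add(Add(1, Pow(-5, 2)), Mul(-1, -30)) = Add(Add(1, 25), 30) = Add(26, 30) = 56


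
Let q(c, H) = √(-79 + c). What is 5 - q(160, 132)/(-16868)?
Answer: 84349/16868 ≈ 5.0005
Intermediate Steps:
5 - q(160, 132)/(-16868) = 5 - √(-79 + 160)/(-16868) = 5 - √81*(-1)/16868 = 5 - 9*(-1)/16868 = 5 - 1*(-9/16868) = 5 + 9/16868 = 84349/16868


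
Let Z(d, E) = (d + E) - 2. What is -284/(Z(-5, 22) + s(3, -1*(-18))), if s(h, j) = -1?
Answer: -142/7 ≈ -20.286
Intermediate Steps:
Z(d, E) = -2 + E + d (Z(d, E) = (E + d) - 2 = -2 + E + d)
-284/(Z(-5, 22) + s(3, -1*(-18))) = -284/((-2 + 22 - 5) - 1) = -284/(15 - 1) = -284/14 = -284*1/14 = -142/7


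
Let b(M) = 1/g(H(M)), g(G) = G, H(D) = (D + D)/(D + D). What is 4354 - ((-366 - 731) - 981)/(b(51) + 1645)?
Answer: 3584381/823 ≈ 4355.3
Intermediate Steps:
H(D) = 1 (H(D) = (2*D)/((2*D)) = (2*D)*(1/(2*D)) = 1)
b(M) = 1 (b(M) = 1/1 = 1)
4354 - ((-366 - 731) - 981)/(b(51) + 1645) = 4354 - ((-366 - 731) - 981)/(1 + 1645) = 4354 - (-1097 - 981)/1646 = 4354 - (-2078)/1646 = 4354 - 1*(-1039/823) = 4354 + 1039/823 = 3584381/823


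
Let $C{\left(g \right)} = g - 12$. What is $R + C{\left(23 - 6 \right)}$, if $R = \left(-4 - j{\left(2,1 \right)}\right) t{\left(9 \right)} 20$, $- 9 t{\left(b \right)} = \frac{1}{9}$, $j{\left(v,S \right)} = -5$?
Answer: $\frac{385}{81} \approx 4.7531$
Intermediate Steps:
$t{\left(b \right)} = - \frac{1}{81}$ ($t{\left(b \right)} = - \frac{1}{9 \cdot 9} = \left(- \frac{1}{9}\right) \frac{1}{9} = - \frac{1}{81}$)
$C{\left(g \right)} = -12 + g$ ($C{\left(g \right)} = g - 12 = -12 + g$)
$R = - \frac{20}{81}$ ($R = \left(-4 - -5\right) \left(- \frac{1}{81}\right) 20 = \left(-4 + 5\right) \left(- \frac{1}{81}\right) 20 = 1 \left(- \frac{1}{81}\right) 20 = \left(- \frac{1}{81}\right) 20 = - \frac{20}{81} \approx -0.24691$)
$R + C{\left(23 - 6 \right)} = - \frac{20}{81} + \left(-12 + \left(23 - 6\right)\right) = - \frac{20}{81} + \left(-12 + 17\right) = - \frac{20}{81} + 5 = \frac{385}{81}$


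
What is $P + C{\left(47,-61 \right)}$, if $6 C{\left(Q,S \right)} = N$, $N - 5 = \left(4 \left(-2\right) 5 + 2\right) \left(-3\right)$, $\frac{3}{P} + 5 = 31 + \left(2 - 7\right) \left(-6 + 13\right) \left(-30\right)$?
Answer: $\frac{64031}{3228} \approx 19.836$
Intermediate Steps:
$P = \frac{3}{1076}$ ($P = \frac{3}{-5 + \left(31 + \left(2 - 7\right) \left(-6 + 13\right) \left(-30\right)\right)} = \frac{3}{-5 + \left(31 + \left(-5\right) 7 \left(-30\right)\right)} = \frac{3}{-5 + \left(31 - -1050\right)} = \frac{3}{-5 + \left(31 + 1050\right)} = \frac{3}{-5 + 1081} = \frac{3}{1076} \approx 0.0027881$)
$N = 119$ ($N = 5 + \left(4 \left(-2\right) 5 + 2\right) \left(-3\right) = 5 + \left(\left(-8\right) 5 + 2\right) \left(-3\right) = 5 + \left(-40 + 2\right) \left(-3\right) = 5 - -114 = 5 + 114 = 119$)
$C{\left(Q,S \right)} = \frac{119}{6}$ ($C{\left(Q,S \right)} = \frac{1}{6} \cdot 119 = \frac{119}{6}$)
$P + C{\left(47,-61 \right)} = \frac{3}{1076} + \frac{119}{6} = \frac{64031}{3228}$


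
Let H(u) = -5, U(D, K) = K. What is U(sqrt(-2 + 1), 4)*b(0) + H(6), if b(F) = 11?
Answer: 39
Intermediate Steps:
U(sqrt(-2 + 1), 4)*b(0) + H(6) = 4*11 - 5 = 44 - 5 = 39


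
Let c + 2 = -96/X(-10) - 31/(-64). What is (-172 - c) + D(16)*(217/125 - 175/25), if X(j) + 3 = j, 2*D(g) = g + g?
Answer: -27257671/104000 ≈ -262.09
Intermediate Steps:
D(g) = g (D(g) = (g + g)/2 = (2*g)/2 = g)
X(j) = -3 + j
c = 4883/832 (c = -2 + (-96/(-3 - 10) - 31/(-64)) = -2 + (-96/(-13) - 31*(-1/64)) = -2 + (-96*(-1/13) + 31/64) = -2 + (96/13 + 31/64) = -2 + 6547/832 = 4883/832 ≈ 5.8690)
(-172 - c) + D(16)*(217/125 - 175/25) = (-172 - 1*4883/832) + 16*(217/125 - 175/25) = (-172 - 4883/832) + 16*(217*(1/125) - 175*1/25) = -147987/832 + 16*(217/125 - 7) = -147987/832 + 16*(-658/125) = -147987/832 - 10528/125 = -27257671/104000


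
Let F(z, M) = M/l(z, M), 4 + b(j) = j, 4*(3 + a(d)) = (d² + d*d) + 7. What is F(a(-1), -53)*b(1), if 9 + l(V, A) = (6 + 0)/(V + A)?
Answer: -11395/653 ≈ -17.450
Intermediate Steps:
l(V, A) = -9 + 6/(A + V) (l(V, A) = -9 + (6 + 0)/(V + A) = -9 + 6/(A + V))
a(d) = -5/4 + d²/2 (a(d) = -3 + ((d² + d*d) + 7)/4 = -3 + ((d² + d²) + 7)/4 = -3 + (2*d² + 7)/4 = -3 + (7 + 2*d²)/4 = -3 + (7/4 + d²/2) = -5/4 + d²/2)
b(j) = -4 + j
F(z, M) = M*(M + z)/(3*(2 - 3*M - 3*z)) (F(z, M) = M/((3*(2 - 3*M - 3*z)/(M + z))) = M*((M + z)/(3*(2 - 3*M - 3*z))) = M*(M + z)/(3*(2 - 3*M - 3*z)))
F(a(-1), -53)*b(1) = (-1*(-53)*(-53 + (-5/4 + (½)*(-1)²))/(-6 + 9*(-53) + 9*(-5/4 + (½)*(-1)²)))*(-4 + 1) = -1*(-53)*(-53 + (-5/4 + (½)*1))/(-6 - 477 + 9*(-5/4 + (½)*1))*(-3) = -1*(-53)*(-53 + (-5/4 + ½))/(-6 - 477 + 9*(-5/4 + ½))*(-3) = -1*(-53)*(-53 - ¾)/(-6 - 477 + 9*(-¾))*(-3) = -1*(-53)*(-215/4)/(-6 - 477 - 27/4)*(-3) = -1*(-53)*(-215/4)/(-1959/4)*(-3) = -1*(-53)*(-4/1959)*(-215/4)*(-3) = (11395/1959)*(-3) = -11395/653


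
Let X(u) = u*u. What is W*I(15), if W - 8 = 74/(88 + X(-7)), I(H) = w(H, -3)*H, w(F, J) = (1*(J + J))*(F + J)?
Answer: -1263600/137 ≈ -9223.4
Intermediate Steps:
X(u) = u²
w(F, J) = 2*J*(F + J) (w(F, J) = (1*(2*J))*(F + J) = (2*J)*(F + J) = 2*J*(F + J))
I(H) = H*(18 - 6*H) (I(H) = (2*(-3)*(H - 3))*H = (2*(-3)*(-3 + H))*H = (18 - 6*H)*H = H*(18 - 6*H))
W = 1170/137 (W = 8 + 74/(88 + (-7)²) = 8 + 74/(88 + 49) = 8 + 74/137 = 1170/137 ≈ 8.5401)
W*I(15) = 1170*(6*15*(3 - 1*15))/137 = 1170*(6*15*(3 - 15))/137 = 1170*(6*15*(-12))/137 = (1170/137)*(-1080) = -1263600/137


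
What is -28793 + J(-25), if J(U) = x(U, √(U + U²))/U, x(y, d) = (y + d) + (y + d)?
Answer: -28791 - 4*√6/5 ≈ -28793.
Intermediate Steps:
x(y, d) = 2*d + 2*y (x(y, d) = (d + y) + (d + y) = 2*d + 2*y)
J(U) = (2*U + 2*√(U + U²))/U (J(U) = (2*√(U + U²) + 2*U)/U = (2*U + 2*√(U + U²))/U)
-28793 + J(-25) = -28793 + (2 + 2*√(-25 + (-25)²)/(-25)) = -28793 + (2 + 2*(-1/25)*√(-25 + 625)) = -28793 + (2 + 2*(-1/25)*√600) = -28793 + (2 + 2*(-1/25)*(10*√6)) = -28793 + (2 - 4*√6/5) = -28791 - 4*√6/5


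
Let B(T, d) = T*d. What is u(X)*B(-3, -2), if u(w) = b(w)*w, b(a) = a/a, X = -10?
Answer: -60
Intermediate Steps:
b(a) = 1
u(w) = w (u(w) = 1*w = w)
u(X)*B(-3, -2) = -(-30)*(-2) = -10*6 = -60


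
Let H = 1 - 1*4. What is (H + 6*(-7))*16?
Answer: -720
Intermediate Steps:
H = -3 (H = 1 - 4 = -3)
(H + 6*(-7))*16 = (-3 + 6*(-7))*16 = (-3 - 42)*16 = -45*16 = -720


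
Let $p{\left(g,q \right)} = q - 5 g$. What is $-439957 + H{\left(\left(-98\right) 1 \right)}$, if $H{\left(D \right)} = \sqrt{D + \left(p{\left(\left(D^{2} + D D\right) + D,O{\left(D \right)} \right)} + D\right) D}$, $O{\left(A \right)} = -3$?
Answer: $-439957 + 70 \sqrt{1913} \approx -4.369 \cdot 10^{5}$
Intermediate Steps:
$H{\left(D \right)} = \sqrt{D + D \left(-3 - 10 D^{2} - 4 D\right)}$ ($H{\left(D \right)} = \sqrt{D + \left(\left(-3 - 5 \left(\left(D^{2} + D D\right) + D\right)\right) + D\right) D} = \sqrt{D + \left(\left(-3 - 5 \left(\left(D^{2} + D^{2}\right) + D\right)\right) + D\right) D} = \sqrt{D + \left(\left(-3 - 5 \left(2 D^{2} + D\right)\right) + D\right) D} = \sqrt{D + \left(\left(-3 - 5 \left(D + 2 D^{2}\right)\right) + D\right) D} = \sqrt{D + \left(\left(-3 - \left(5 D + 10 D^{2}\right)\right) + D\right) D} = \sqrt{D + \left(\left(-3 - 10 D^{2} - 5 D\right) + D\right) D} = \sqrt{D + \left(-3 - 10 D^{2} - 4 D\right) D} = \sqrt{D + D \left(-3 - 10 D^{2} - 4 D\right)}$)
$-439957 + H{\left(\left(-98\right) 1 \right)} = -439957 + \sqrt{\left(-98\right) 1 \left(-2 - 98 - 5 \left(\left(-98\right) 1\right) \left(1 + 2 \left(\left(-98\right) 1\right)\right)\right)} = -439957 + \sqrt{- 98 \left(-2 - 98 - - 490 \left(1 + 2 \left(-98\right)\right)\right)} = -439957 + \sqrt{- 98 \left(-2 - 98 - - 490 \left(1 - 196\right)\right)} = -439957 + \sqrt{- 98 \left(-2 - 98 - \left(-490\right) \left(-195\right)\right)} = -439957 + \sqrt{- 98 \left(-2 - 98 - 95550\right)} = -439957 + \sqrt{\left(-98\right) \left(-95650\right)} = -439957 + \sqrt{9373700} = -439957 + 70 \sqrt{1913}$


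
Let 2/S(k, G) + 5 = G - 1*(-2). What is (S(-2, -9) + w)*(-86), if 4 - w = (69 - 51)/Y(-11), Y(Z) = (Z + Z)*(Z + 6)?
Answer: -52073/165 ≈ -315.59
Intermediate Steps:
S(k, G) = 2/(-3 + G) (S(k, G) = 2/(-5 + (G - 1*(-2))) = 2/(-5 + (G + 2)) = 2/(-5 + (2 + G)) = 2/(-3 + G))
Y(Z) = 2*Z*(6 + Z) (Y(Z) = (2*Z)*(6 + Z) = 2*Z*(6 + Z))
w = 211/55 (w = 4 - (69 - 51)/(2*(-11)*(6 - 11)) = 4 - 18/(2*(-11)*(-5)) = 4 - 18/110 = 4 - 1*9/55 = 4 - 9/55 = 211/55 ≈ 3.8364)
(S(-2, -9) + w)*(-86) = (2/(-3 - 9) + 211/55)*(-86) = (2/(-12) + 211/55)*(-86) = (2*(-1/12) + 211/55)*(-86) = (-⅙ + 211/55)*(-86) = (1211/330)*(-86) = -52073/165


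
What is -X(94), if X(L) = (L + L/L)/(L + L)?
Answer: -95/188 ≈ -0.50532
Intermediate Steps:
X(L) = (1 + L)/(2*L) (X(L) = (L + 1)/((2*L)) = (1 + L)*(1/(2*L)) = (1 + L)/(2*L))
-X(94) = -(1 + 94)/(2*94) = -95/(2*94) = -1*95/188 = -95/188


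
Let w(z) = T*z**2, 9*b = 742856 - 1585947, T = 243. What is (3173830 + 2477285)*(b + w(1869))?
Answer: 14389057413639280/3 ≈ 4.7964e+15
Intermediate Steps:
b = -843091/9 (b = (742856 - 1585947)/9 = (1/9)*(-843091) = -843091/9 ≈ -93677.)
w(z) = 243*z**2
(3173830 + 2477285)*(b + w(1869)) = (3173830 + 2477285)*(-843091/9 + 243*1869**2) = 5651115*(-843091/9 + 243*3493161) = 5651115*(-843091/9 + 848838123) = 5651115*(7638700016/9) = 14389057413639280/3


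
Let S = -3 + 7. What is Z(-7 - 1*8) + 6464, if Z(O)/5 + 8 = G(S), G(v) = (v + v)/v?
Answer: 6434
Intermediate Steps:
S = 4
G(v) = 2 (G(v) = (2*v)/v = 2)
Z(O) = -30 (Z(O) = -40 + 5*2 = -40 + 10 = -30)
Z(-7 - 1*8) + 6464 = -30 + 6464 = 6434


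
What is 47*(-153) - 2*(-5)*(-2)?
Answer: -7211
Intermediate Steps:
47*(-153) - 2*(-5)*(-2) = -7191 + 10*(-2) = -7191 - 20 = -7211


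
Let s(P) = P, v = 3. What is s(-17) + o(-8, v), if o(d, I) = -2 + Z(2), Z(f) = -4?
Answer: -23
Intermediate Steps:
o(d, I) = -6 (o(d, I) = -2 - 4 = -6)
s(-17) + o(-8, v) = -17 - 6 = -23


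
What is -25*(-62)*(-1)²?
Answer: 1550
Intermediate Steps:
-25*(-62)*(-1)² = 1550*1 = 1550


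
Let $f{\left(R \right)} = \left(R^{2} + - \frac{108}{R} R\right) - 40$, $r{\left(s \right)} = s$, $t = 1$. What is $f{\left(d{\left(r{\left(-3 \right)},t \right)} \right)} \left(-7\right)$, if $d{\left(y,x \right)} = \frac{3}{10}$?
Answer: $\frac{103537}{100} \approx 1035.4$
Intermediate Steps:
$d{\left(y,x \right)} = \frac{3}{10}$ ($d{\left(y,x \right)} = 3 \cdot \frac{1}{10} = \frac{3}{10}$)
$f{\left(R \right)} = -148 + R^{2}$ ($f{\left(R \right)} = \left(R^{2} - 108\right) - 40 = \left(-108 + R^{2}\right) - 40 = -148 + R^{2}$)
$f{\left(d{\left(r{\left(-3 \right)},t \right)} \right)} \left(-7\right) = \left(-148 + \left(\frac{3}{10}\right)^{2}\right) \left(-7\right) = \left(-148 + \frac{9}{100}\right) \left(-7\right) = \left(- \frac{14791}{100}\right) \left(-7\right) = \frac{103537}{100}$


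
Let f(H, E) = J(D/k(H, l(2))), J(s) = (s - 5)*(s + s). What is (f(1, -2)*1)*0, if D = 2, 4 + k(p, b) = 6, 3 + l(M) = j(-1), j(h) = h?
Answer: 0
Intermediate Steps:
l(M) = -4 (l(M) = -3 - 1 = -4)
k(p, b) = 2 (k(p, b) = -4 + 6 = 2)
J(s) = 2*s*(-5 + s) (J(s) = (-5 + s)*(2*s) = 2*s*(-5 + s))
f(H, E) = -8 (f(H, E) = 2*(2/2)*(-5 + 2/2) = 2*(2*(1/2))*(-5 + 2*(1/2)) = 2*1*(-5 + 1) = 2*1*(-4) = -8)
(f(1, -2)*1)*0 = -8*1*0 = -8*0 = 0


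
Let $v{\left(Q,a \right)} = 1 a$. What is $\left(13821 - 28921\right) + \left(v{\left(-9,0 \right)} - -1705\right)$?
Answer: $-13395$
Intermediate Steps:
$v{\left(Q,a \right)} = a$
$\left(13821 - 28921\right) + \left(v{\left(-9,0 \right)} - -1705\right) = \left(13821 - 28921\right) + \left(0 - -1705\right) = -15100 + \left(0 + 1705\right) = -15100 + 1705 = -13395$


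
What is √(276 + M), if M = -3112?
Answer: 2*I*√709 ≈ 53.254*I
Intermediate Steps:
√(276 + M) = √(276 - 3112) = √(-2836) = 2*I*√709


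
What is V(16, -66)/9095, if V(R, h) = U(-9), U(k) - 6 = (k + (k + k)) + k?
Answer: -6/1819 ≈ -0.0032985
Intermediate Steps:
U(k) = 6 + 4*k (U(k) = 6 + ((k + (k + k)) + k) = 6 + ((k + 2*k) + k) = 6 + (3*k + k) = 6 + 4*k)
V(R, h) = -30 (V(R, h) = 6 + 4*(-9) = 6 - 36 = -30)
V(16, -66)/9095 = -30/9095 = -30*1/9095 = -6/1819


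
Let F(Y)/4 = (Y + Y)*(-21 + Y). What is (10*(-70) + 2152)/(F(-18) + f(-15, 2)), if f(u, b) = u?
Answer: 484/1867 ≈ 0.25924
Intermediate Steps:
F(Y) = 8*Y*(-21 + Y) (F(Y) = 4*((Y + Y)*(-21 + Y)) = 4*((2*Y)*(-21 + Y)) = 4*(2*Y*(-21 + Y)) = 8*Y*(-21 + Y))
(10*(-70) + 2152)/(F(-18) + f(-15, 2)) = (10*(-70) + 2152)/(8*(-18)*(-21 - 18) - 15) = (-700 + 2152)/(8*(-18)*(-39) - 15) = 1452/(5616 - 15) = 1452/5601 = 1452*(1/5601) = 484/1867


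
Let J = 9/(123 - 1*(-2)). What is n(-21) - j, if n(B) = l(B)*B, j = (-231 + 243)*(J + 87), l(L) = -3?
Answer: -122733/125 ≈ -981.86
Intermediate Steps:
J = 9/125 (J = 9/(123 + 2) = 9/125 ≈ 0.072000)
j = 130608/125 (j = (-231 + 243)*(9/125 + 87) = 12*(10884/125) = 130608/125 ≈ 1044.9)
n(B) = -3*B
n(-21) - j = -3*(-21) - 1*130608/125 = 63 - 130608/125 = -122733/125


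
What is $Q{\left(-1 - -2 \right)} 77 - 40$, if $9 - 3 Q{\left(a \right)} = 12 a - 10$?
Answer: $\frac{419}{3} \approx 139.67$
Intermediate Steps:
$Q{\left(a \right)} = \frac{19}{3} - 4 a$ ($Q{\left(a \right)} = 3 - \frac{12 a - 10}{3} = 3 - \frac{-10 + 12 a}{3} = 3 - \left(- \frac{10}{3} + 4 a\right) = \frac{19}{3} - 4 a$)
$Q{\left(-1 - -2 \right)} 77 - 40 = \left(\frac{19}{3} - 4 \left(-1 - -2\right)\right) 77 - 40 = \left(\frac{19}{3} - 4 \left(-1 + 2\right)\right) 77 - 40 = \left(\frac{19}{3} - 4\right) 77 - 40 = \frac{7}{3} \cdot 77 - 40 = \frac{539}{3} - 40 = \frac{419}{3}$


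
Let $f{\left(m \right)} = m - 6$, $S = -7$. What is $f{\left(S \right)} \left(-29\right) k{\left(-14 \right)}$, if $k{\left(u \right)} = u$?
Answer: $-5278$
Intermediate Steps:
$f{\left(m \right)} = -6 + m$ ($f{\left(m \right)} = m - 6 = -6 + m$)
$f{\left(S \right)} \left(-29\right) k{\left(-14 \right)} = \left(-6 - 7\right) \left(-29\right) \left(-14\right) = \left(-13\right) \left(-29\right) \left(-14\right) = 377 \left(-14\right) = -5278$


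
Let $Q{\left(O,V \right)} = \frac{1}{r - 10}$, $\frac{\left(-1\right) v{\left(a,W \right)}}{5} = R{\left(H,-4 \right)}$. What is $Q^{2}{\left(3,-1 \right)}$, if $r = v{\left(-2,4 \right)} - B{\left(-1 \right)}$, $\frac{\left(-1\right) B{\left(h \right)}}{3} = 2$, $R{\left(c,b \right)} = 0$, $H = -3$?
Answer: $\frac{1}{16} \approx 0.0625$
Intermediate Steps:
$v{\left(a,W \right)} = 0$ ($v{\left(a,W \right)} = \left(-5\right) 0 = 0$)
$B{\left(h \right)} = -6$ ($B{\left(h \right)} = \left(-3\right) 2 = -6$)
$r = 6$ ($r = 0 - -6 = 0 + 6 = 6$)
$Q{\left(O,V \right)} = - \frac{1}{4}$ ($Q{\left(O,V \right)} = \frac{1}{6 - 10} = \frac{1}{-4} = - \frac{1}{4}$)
$Q^{2}{\left(3,-1 \right)} = \left(- \frac{1}{4}\right)^{2} = \frac{1}{16}$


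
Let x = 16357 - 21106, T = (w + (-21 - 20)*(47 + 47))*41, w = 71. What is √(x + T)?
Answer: 2*I*√39963 ≈ 399.81*I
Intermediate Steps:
T = -155103 (T = (71 + (-21 - 20)*(47 + 47))*41 = (71 - 41*94)*41 = (71 - 3854)*41 = -3783*41 = -155103)
x = -4749
√(x + T) = √(-4749 - 155103) = √(-159852) = 2*I*√39963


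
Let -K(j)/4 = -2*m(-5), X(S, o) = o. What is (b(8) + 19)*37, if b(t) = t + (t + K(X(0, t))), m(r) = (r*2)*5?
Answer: -13505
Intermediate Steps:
m(r) = 10*r (m(r) = (2*r)*5 = 10*r)
K(j) = -400 (K(j) = -(-8)*10*(-5) = -(-8)*(-50) = -4*100 = -400)
b(t) = -400 + 2*t (b(t) = t + (t - 400) = t + (-400 + t) = -400 + 2*t)
(b(8) + 19)*37 = ((-400 + 2*8) + 19)*37 = ((-400 + 16) + 19)*37 = (-384 + 19)*37 = -365*37 = -13505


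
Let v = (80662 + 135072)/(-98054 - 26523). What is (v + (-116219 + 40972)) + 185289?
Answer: 13708486500/124577 ≈ 1.1004e+5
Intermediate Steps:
v = -215734/124577 (v = 215734/(-124577) = 215734*(-1/124577) = -215734/124577 ≈ -1.7317)
(v + (-116219 + 40972)) + 185289 = (-215734/124577 + (-116219 + 40972)) + 185289 = (-215734/124577 - 75247) + 185289 = -9374261253/124577 + 185289 = 13708486500/124577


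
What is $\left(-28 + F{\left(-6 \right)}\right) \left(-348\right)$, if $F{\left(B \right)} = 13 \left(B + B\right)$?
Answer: $64032$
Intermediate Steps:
$F{\left(B \right)} = 26 B$ ($F{\left(B \right)} = 13 \cdot 2 B = 26 B$)
$\left(-28 + F{\left(-6 \right)}\right) \left(-348\right) = \left(-28 + 26 \left(-6\right)\right) \left(-348\right) = \left(-28 - 156\right) \left(-348\right) = \left(-184\right) \left(-348\right) = 64032$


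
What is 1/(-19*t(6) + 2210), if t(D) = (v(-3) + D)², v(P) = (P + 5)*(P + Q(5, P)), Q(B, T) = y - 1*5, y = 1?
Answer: 1/994 ≈ 0.0010060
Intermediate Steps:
Q(B, T) = -4 (Q(B, T) = 1 - 1*5 = 1 - 5 = -4)
v(P) = (-4 + P)*(5 + P) (v(P) = (P + 5)*(P - 4) = (5 + P)*(-4 + P) = (-4 + P)*(5 + P))
t(D) = (-14 + D)² (t(D) = ((-20 - 3 + (-3)²) + D)² = ((-20 - 3 + 9) + D)² = (-14 + D)²)
1/(-19*t(6) + 2210) = 1/(-19*(-14 + 6)² + 2210) = 1/(-19*(-8)² + 2210) = 1/(-19*64 + 2210) = 1/(-1216 + 2210) = 1/994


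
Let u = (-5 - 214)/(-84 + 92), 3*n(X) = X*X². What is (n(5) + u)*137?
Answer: 46991/24 ≈ 1958.0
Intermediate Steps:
n(X) = X³/3 (n(X) = (X*X²)/3 = X³/3)
u = -219/8 ≈ -27.375
(n(5) + u)*137 = ((⅓)*5³ - 219/8)*137 = ((⅓)*125 - 219/8)*137 = (125/3 - 219/8)*137 = (343/24)*137 = 46991/24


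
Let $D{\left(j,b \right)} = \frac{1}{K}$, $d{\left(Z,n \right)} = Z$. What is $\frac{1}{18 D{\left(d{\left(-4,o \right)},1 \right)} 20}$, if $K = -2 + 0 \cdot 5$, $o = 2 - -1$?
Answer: $- \frac{1}{180} \approx -0.0055556$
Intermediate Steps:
$o = 3$ ($o = 2 + 1 = 3$)
$K = -2$ ($K = -2 + 0 = -2$)
$D{\left(j,b \right)} = - \frac{1}{2}$ ($D{\left(j,b \right)} = \frac{1}{-2} = - \frac{1}{2}$)
$\frac{1}{18 D{\left(d{\left(-4,o \right)},1 \right)} 20} = \frac{1}{18 \left(- \frac{1}{2}\right) 20} = \frac{1}{\left(-9\right) 20} = \frac{1}{-180} = - \frac{1}{180}$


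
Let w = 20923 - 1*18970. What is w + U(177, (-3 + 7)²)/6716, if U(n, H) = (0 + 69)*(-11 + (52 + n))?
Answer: 285465/146 ≈ 1955.2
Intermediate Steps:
U(n, H) = 2829 + 69*n (U(n, H) = 69*(41 + n) = 2829 + 69*n)
w = 1953 (w = 20923 - 18970 = 1953)
w + U(177, (-3 + 7)²)/6716 = 1953 + (2829 + 69*177)/6716 = 1953 + (2829 + 12213)*(1/6716) = 1953 + 15042*(1/6716) = 1953 + 327/146 = 285465/146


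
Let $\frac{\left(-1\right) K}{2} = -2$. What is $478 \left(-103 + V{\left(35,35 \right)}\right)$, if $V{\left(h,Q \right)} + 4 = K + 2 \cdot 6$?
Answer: $-43498$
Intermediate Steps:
$K = 4$ ($K = \left(-2\right) \left(-2\right) = 4$)
$V{\left(h,Q \right)} = 12$ ($V{\left(h,Q \right)} = -4 + \left(4 + 2 \cdot 6\right) = -4 + \left(4 + 12\right) = -4 + 16 = 12$)
$478 \left(-103 + V{\left(35,35 \right)}\right) = 478 \left(-103 + 12\right) = 478 \left(-91\right) = -43498$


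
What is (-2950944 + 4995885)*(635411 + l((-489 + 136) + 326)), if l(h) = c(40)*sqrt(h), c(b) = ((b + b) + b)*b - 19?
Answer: 1299378005751 + 29330588763*I*sqrt(3) ≈ 1.2994e+12 + 5.0802e+10*I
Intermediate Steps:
c(b) = -19 + 3*b**2 (c(b) = (2*b + b)*b - 19 = (3*b)*b - 19 = 3*b**2 - 19 = -19 + 3*b**2)
l(h) = 4781*sqrt(h) (l(h) = (-19 + 3*40**2)*sqrt(h) = (-19 + 3*1600)*sqrt(h) = (-19 + 4800)*sqrt(h) = 4781*sqrt(h))
(-2950944 + 4995885)*(635411 + l((-489 + 136) + 326)) = (-2950944 + 4995885)*(635411 + 4781*sqrt((-489 + 136) + 326)) = 2044941*(635411 + 4781*sqrt(-353 + 326)) = 2044941*(635411 + 4781*sqrt(-27)) = 2044941*(635411 + 4781*(3*I*sqrt(3))) = 2044941*(635411 + 14343*I*sqrt(3)) = 1299378005751 + 29330588763*I*sqrt(3)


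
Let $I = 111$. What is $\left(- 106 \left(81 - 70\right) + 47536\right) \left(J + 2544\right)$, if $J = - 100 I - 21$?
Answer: $-397715490$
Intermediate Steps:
$J = -11121$ ($J = \left(-100\right) 111 - 21 = -11100 - 21 = -11121$)
$\left(- 106 \left(81 - 70\right) + 47536\right) \left(J + 2544\right) = \left(- 106 \left(81 - 70\right) + 47536\right) \left(-11121 + 2544\right) = \left(- 106 \left(81 - 70\right) + 47536\right) \left(-8577\right) = \left(\left(-106\right) 11 + 47536\right) \left(-8577\right) = \left(-1166 + 47536\right) \left(-8577\right) = 46370 \left(-8577\right) = -397715490$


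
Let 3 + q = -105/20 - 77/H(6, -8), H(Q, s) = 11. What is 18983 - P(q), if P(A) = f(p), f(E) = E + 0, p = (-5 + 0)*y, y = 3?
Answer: 18998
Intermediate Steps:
q = -61/4 (q = -3 + (-105/20 - 77/11) = -3 + (-105*1/20 - 77*1/11) = -3 + (-21/4 - 7) = -3 - 49/4 = -61/4 ≈ -15.250)
p = -15 (p = (-5 + 0)*3 = -5*3 = -15)
f(E) = E
P(A) = -15
18983 - P(q) = 18983 - 1*(-15) = 18983 + 15 = 18998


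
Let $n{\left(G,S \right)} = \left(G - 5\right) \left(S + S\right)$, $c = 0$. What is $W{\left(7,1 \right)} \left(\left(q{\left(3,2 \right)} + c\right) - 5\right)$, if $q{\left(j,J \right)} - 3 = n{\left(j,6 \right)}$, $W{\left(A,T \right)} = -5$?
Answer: $130$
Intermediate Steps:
$n{\left(G,S \right)} = 2 S \left(-5 + G\right)$ ($n{\left(G,S \right)} = \left(-5 + G\right) 2 S = 2 S \left(-5 + G\right)$)
$q{\left(j,J \right)} = -57 + 12 j$ ($q{\left(j,J \right)} = 3 + 2 \cdot 6 \left(-5 + j\right) = 3 + \left(-60 + 12 j\right) = -57 + 12 j$)
$W{\left(7,1 \right)} \left(\left(q{\left(3,2 \right)} + c\right) - 5\right) = - 5 \left(\left(\left(-57 + 12 \cdot 3\right) + 0\right) - 5\right) = - 5 \left(\left(\left(-57 + 36\right) + 0\right) - 5\right) = - 5 \left(\left(-21 + 0\right) - 5\right) = - 5 \left(-21 - 5\right) = \left(-5\right) \left(-26\right) = 130$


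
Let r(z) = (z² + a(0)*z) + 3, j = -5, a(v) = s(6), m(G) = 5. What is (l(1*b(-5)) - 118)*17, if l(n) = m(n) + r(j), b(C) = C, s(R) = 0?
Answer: -1445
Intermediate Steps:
a(v) = 0
r(z) = 3 + z² (r(z) = (z² + 0*z) + 3 = (z² + 0) + 3 = z² + 3 = 3 + z²)
l(n) = 33 (l(n) = 5 + (3 + (-5)²) = 5 + (3 + 25) = 5 + 28 = 33)
(l(1*b(-5)) - 118)*17 = (33 - 118)*17 = -85*17 = -1445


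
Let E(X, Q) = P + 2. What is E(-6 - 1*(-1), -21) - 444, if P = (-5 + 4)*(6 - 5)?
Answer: -443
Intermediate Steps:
P = -1 (P = -1*1 = -1)
E(X, Q) = 1 (E(X, Q) = -1 + 2 = 1)
E(-6 - 1*(-1), -21) - 444 = 1 - 444 = -443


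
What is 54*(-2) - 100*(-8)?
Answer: 692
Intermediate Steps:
54*(-2) - 100*(-8) = -108 + 800 = 692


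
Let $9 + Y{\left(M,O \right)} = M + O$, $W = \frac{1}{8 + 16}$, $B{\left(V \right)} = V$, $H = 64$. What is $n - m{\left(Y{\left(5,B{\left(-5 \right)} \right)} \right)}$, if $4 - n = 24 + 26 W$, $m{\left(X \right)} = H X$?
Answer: $\frac{6659}{12} \approx 554.92$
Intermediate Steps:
$W = \frac{1}{24} \approx 0.041667$
$Y{\left(M,O \right)} = -9 + M + O$ ($Y{\left(M,O \right)} = -9 + \left(M + O\right) = -9 + M + O$)
$m{\left(X \right)} = 64 X$
$n = - \frac{253}{12}$ ($n = 4 - \left(24 + 26 \cdot \frac{1}{24}\right) = 4 - \left(24 + \frac{13}{12}\right) = 4 - \frac{301}{12} = - \frac{253}{12} \approx -21.083$)
$n - m{\left(Y{\left(5,B{\left(-5 \right)} \right)} \right)} = - \frac{253}{12} - 64 \left(-9 + 5 - 5\right) = - \frac{253}{12} - 64 \left(-9\right) = - \frac{253}{12} - -576 = - \frac{253}{12} + 576 = \frac{6659}{12}$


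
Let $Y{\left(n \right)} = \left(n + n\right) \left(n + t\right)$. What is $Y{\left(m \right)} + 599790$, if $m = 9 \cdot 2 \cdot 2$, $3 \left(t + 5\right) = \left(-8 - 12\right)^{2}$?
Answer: $611622$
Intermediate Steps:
$t = \frac{385}{3}$ ($t = -5 + \frac{\left(-8 - 12\right)^{2}}{3} = -5 + \frac{\left(-20\right)^{2}}{3} = -5 + \frac{1}{3} \cdot 400 = -5 + \frac{400}{3} = \frac{385}{3} \approx 128.33$)
$m = 36$ ($m = 18 \cdot 2 = 36$)
$Y{\left(n \right)} = 2 n \left(\frac{385}{3} + n\right)$ ($Y{\left(n \right)} = \left(n + n\right) \left(n + \frac{385}{3}\right) = 2 n \left(\frac{385}{3} + n\right)$)
$Y{\left(m \right)} + 599790 = \frac{2}{3} \cdot 36 \left(385 + 3 \cdot 36\right) + 599790 = \frac{2}{3} \cdot 36 \left(385 + 108\right) + 599790 = \frac{2}{3} \cdot 36 \cdot 493 + 599790 = 11832 + 599790 = 611622$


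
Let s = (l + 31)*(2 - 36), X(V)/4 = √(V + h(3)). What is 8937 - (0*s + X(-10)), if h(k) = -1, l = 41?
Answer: 8937 - 4*I*√11 ≈ 8937.0 - 13.266*I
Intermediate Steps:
X(V) = 4*√(-1 + V) (X(V) = 4*√(V - 1) = 4*√(-1 + V))
s = -2448 (s = (41 + 31)*(2 - 36) = 72*(-34) = -2448)
8937 - (0*s + X(-10)) = 8937 - (0*(-2448) + 4*√(-1 - 10)) = 8937 - (0 + 4*√(-11)) = 8937 - (0 + 4*(I*√11)) = 8937 - (0 + 4*I*√11) = 8937 - 4*I*√11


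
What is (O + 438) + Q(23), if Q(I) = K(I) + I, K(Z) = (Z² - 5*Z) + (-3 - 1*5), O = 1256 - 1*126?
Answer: 1997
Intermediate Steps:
O = 1130 (O = 1256 - 126 = 1130)
K(Z) = -8 + Z² - 5*Z (K(Z) = (Z² - 5*Z) + (-3 - 5) = (Z² - 5*Z) - 8 = -8 + Z² - 5*Z)
Q(I) = -8 + I² - 4*I (Q(I) = (-8 + I² - 5*I) + I = -8 + I² - 4*I)
(O + 438) + Q(23) = (1130 + 438) + (-8 + 23² - 4*23) = 1568 + (-8 + 529 - 92) = 1568 + 429 = 1997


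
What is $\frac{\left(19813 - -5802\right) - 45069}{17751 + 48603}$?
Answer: $- \frac{9727}{33177} \approx -0.29319$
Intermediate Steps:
$\frac{\left(19813 - -5802\right) - 45069}{17751 + 48603} = \frac{\left(19813 + 5802\right) - 45069}{66354} = \left(25615 - 45069\right) \frac{1}{66354} = \left(-19454\right) \frac{1}{66354} = - \frac{9727}{33177}$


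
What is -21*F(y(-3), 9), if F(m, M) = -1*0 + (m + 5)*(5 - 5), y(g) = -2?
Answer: 0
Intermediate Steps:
F(m, M) = 0 (F(m, M) = 0 + (5 + m)*0 = 0 + 0 = 0)
-21*F(y(-3), 9) = -21*0 = 0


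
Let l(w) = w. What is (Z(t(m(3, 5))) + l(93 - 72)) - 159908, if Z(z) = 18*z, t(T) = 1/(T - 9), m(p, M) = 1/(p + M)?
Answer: -11352121/71 ≈ -1.5989e+5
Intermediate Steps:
m(p, M) = 1/(M + p)
t(T) = 1/(-9 + T)
(Z(t(m(3, 5))) + l(93 - 72)) - 159908 = (18/(-9 + 1/(5 + 3)) + (93 - 72)) - 159908 = (18/(-9 + 1/8) + 21) - 159908 = (18/(-71/8) + 21) - 159908 = (18*(-8/71) + 21) - 159908 = (-144/71 + 21) - 159908 = 1347/71 - 159908 = -11352121/71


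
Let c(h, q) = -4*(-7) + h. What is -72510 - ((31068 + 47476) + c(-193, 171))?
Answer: -150889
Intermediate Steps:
c(h, q) = 28 + h
-72510 - ((31068 + 47476) + c(-193, 171)) = -72510 - ((31068 + 47476) + (28 - 193)) = -72510 - (78544 - 165) = -72510 - 1*78379 = -72510 - 78379 = -150889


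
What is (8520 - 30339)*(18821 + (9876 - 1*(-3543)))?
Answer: -703444560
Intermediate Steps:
(8520 - 30339)*(18821 + (9876 - 1*(-3543))) = -21819*(18821 + (9876 + 3543)) = -21819*(18821 + 13419) = -21819*32240 = -703444560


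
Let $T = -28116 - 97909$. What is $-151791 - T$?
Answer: $-25766$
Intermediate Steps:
$T = -126025$
$-151791 - T = -151791 - -126025 = -151791 + 126025 = -25766$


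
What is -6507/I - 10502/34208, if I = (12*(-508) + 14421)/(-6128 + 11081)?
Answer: -61254606151/15821200 ≈ -3871.7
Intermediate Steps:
I = 2775/1651 (I = (-6096 + 14421)/4953 = 8325*(1/4953) = 2775/1651 ≈ 1.6808)
-6507/I - 10502/34208 = -6507/2775/1651 - 10502/34208 = -6507*1651/2775 - 10502*1/34208 = -3581019/925 - 5251/17104 = -61254606151/15821200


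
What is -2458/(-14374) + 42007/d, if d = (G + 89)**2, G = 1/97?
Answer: 2932234623305/535761785772 ≈ 5.4730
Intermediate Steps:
G = 1/97 (G = 1*(1/97) = 1/97 ≈ 0.010309)
d = 74545956/9409 (d = (1/97 + 89)**2 = (8634/97)**2 = 74545956/9409 ≈ 7922.8)
-2458/(-14374) + 42007/d = -2458/(-14374) + 42007/(74545956/9409) = -2458*(-1/14374) + 42007*(9409/74545956) = 1229/7187 + 395243863/74545956 = 2932234623305/535761785772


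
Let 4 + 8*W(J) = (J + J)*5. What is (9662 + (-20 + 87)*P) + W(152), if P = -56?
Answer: 12199/2 ≈ 6099.5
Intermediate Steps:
W(J) = -½ + 5*J/4 (W(J) = -½ + ((J + J)*5)/8 = -½ + ((2*J)*5)/8 = -½ + (10*J)/8 = -½ + 5*J/4)
(9662 + (-20 + 87)*P) + W(152) = (9662 + (-20 + 87)*(-56)) + (-½ + (5/4)*152) = (9662 + 67*(-56)) + (-½ + 190) = (9662 - 3752) + 379/2 = 5910 + 379/2 = 12199/2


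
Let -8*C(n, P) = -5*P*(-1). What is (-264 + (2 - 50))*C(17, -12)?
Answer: -2340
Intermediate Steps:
C(n, P) = -5*P/8 (C(n, P) = -(-5*P)*(-1)/8 = -5*P/8)
(-264 + (2 - 50))*C(17, -12) = (-264 + (2 - 50))*(-5/8*(-12)) = (-264 - 48)*(15/2) = -312*15/2 = -2340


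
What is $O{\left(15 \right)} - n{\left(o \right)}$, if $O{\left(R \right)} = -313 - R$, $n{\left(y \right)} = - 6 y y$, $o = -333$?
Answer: $665006$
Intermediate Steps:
$n{\left(y \right)} = - 6 y^{2}$
$O{\left(15 \right)} - n{\left(o \right)} = \left(-313 - 15\right) - - 6 \left(-333\right)^{2} = \left(-313 - 15\right) - \left(-6\right) 110889 = -328 - -665334 = -328 + 665334 = 665006$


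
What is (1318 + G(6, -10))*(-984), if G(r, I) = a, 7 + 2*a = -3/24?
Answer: -2586813/2 ≈ -1.2934e+6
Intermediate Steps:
a = -57/16 (a = -7/2 + (-3/24)/2 = -7/2 + (-3*1/24)/2 = -7/2 + (½)*(-⅛) = -7/2 - 1/16 = -57/16 ≈ -3.5625)
G(r, I) = -57/16
(1318 + G(6, -10))*(-984) = (1318 - 57/16)*(-984) = (21031/16)*(-984) = -2586813/2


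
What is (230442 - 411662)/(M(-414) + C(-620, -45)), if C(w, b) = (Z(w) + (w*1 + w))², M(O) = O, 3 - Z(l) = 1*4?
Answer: -181220/1539667 ≈ -0.11770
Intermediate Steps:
Z(l) = -1 (Z(l) = 3 - 4 = -1)
C(w, b) = (-1 + 2*w)² (C(w, b) = (-1 + (w*1 + w))² = (-1 + (w + w))² = (-1 + 2*w)²)
(230442 - 411662)/(M(-414) + C(-620, -45)) = (230442 - 411662)/(-414 + (-1 + 2*(-620))²) = -181220/(-414 + (-1 - 1240)²) = -181220/(-414 + (-1241)²) = -181220/(-414 + 1540081) = -181220/1539667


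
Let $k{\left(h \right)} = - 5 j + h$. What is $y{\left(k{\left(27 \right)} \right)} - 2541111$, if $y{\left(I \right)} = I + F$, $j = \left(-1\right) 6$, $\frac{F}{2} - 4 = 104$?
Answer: $-2540838$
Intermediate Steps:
$F = 216$ ($F = 8 + 2 \cdot 104 = 8 + 208 = 216$)
$j = -6$
$k{\left(h \right)} = 30 + h$ ($k{\left(h \right)} = \left(-5\right) \left(-6\right) + h = 30 + h$)
$y{\left(I \right)} = 216 + I$ ($y{\left(I \right)} = I + 216 = 216 + I$)
$y{\left(k{\left(27 \right)} \right)} - 2541111 = \left(216 + \left(30 + 27\right)\right) - 2541111 = \left(216 + 57\right) - 2541111 = 273 - 2541111 = -2540838$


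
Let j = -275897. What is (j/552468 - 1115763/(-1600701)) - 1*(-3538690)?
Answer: 1043130472656860069/294778693356 ≈ 3.5387e+6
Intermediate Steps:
(j/552468 - 1115763/(-1600701)) - 1*(-3538690) = (-275897/552468 - 1115763/(-1600701)) - 1*(-3538690) = (-275897*1/552468 - 1115763*(-1/1600701)) + 3538690 = (-275897/552468 + 371921/533567) + 3538690 = 58264916429/294778693356 + 3538690 = 1043130472656860069/294778693356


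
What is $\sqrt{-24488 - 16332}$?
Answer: $2 i \sqrt{10205} \approx 202.04 i$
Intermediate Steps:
$\sqrt{-24488 - 16332} = \sqrt{-40820} = 2 i \sqrt{10205}$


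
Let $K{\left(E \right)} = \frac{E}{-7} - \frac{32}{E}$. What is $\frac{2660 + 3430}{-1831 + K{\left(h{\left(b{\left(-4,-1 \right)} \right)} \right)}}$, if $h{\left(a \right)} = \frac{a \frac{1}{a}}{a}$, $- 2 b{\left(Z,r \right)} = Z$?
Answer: $- \frac{85260}{26531} \approx -3.2136$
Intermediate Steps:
$b{\left(Z,r \right)} = - \frac{Z}{2}$
$h{\left(a \right)} = \frac{1}{a}$ ($h{\left(a \right)} = 1 \frac{1}{a} = \frac{1}{a}$)
$K{\left(E \right)} = - \frac{32}{E} - \frac{E}{7}$ ($K{\left(E \right)} = E \left(- \frac{1}{7}\right) - \frac{32}{E} = - \frac{E}{7} - \frac{32}{E} = - \frac{32}{E} - \frac{E}{7}$)
$\frac{2660 + 3430}{-1831 + K{\left(h{\left(b{\left(-4,-1 \right)} \right)} \right)}} = \frac{2660 + 3430}{-1831 - \left(\frac{1}{14} + 32 \left(\left(- \frac{1}{2}\right) \left(-4\right)\right)\right)} = \frac{6090}{-1831 - \left(64 + \frac{1}{14}\right)} = \frac{6090}{-1831 - \left(\frac{1}{14} + 32 \frac{1}{\frac{1}{2}}\right)} = \frac{6090}{-1831 - \frac{897}{14}} = \frac{6090}{- \frac{26531}{14}} = 6090 \left(- \frac{14}{26531}\right) = - \frac{85260}{26531}$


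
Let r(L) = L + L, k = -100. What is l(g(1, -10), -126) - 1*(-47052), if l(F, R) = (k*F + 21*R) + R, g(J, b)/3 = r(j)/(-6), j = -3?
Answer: 43980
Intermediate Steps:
r(L) = 2*L
g(J, b) = 3 (g(J, b) = 3*((2*(-3))/(-6)) = 3*(-6*(-⅙)) = 3*1 = 3)
l(F, R) = -100*F + 22*R (l(F, R) = (-100*F + 21*R) + R = -100*F + 22*R)
l(g(1, -10), -126) - 1*(-47052) = (-100*3 + 22*(-126)) - 1*(-47052) = (-300 - 2772) + 47052 = -3072 + 47052 = 43980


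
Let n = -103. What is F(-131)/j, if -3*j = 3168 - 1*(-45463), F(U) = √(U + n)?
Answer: -9*I*√26/48631 ≈ -0.00094366*I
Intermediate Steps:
F(U) = √(-103 + U) (F(U) = √(U - 103) = √(-103 + U))
j = -48631/3 (j = -(3168 - 1*(-45463))/3 = -(3168 + 45463)/3 = -⅓*48631 = -48631/3 ≈ -16210.)
F(-131)/j = √(-103 - 131)/(-48631/3) = √(-234)*(-3/48631) = (3*I*√26)*(-3/48631) = -9*I*√26/48631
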